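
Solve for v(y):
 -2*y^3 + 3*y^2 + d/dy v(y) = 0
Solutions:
 v(y) = C1 + y^4/2 - y^3


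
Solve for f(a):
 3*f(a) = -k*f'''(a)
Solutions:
 f(a) = C1*exp(3^(1/3)*a*(-1/k)^(1/3)) + C2*exp(a*(-1/k)^(1/3)*(-3^(1/3) + 3^(5/6)*I)/2) + C3*exp(-a*(-1/k)^(1/3)*(3^(1/3) + 3^(5/6)*I)/2)


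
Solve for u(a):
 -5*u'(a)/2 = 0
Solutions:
 u(a) = C1


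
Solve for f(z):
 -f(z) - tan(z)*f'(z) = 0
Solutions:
 f(z) = C1/sin(z)


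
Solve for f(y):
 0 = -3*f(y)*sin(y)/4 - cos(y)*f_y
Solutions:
 f(y) = C1*cos(y)^(3/4)


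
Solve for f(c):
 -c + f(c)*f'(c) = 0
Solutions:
 f(c) = -sqrt(C1 + c^2)
 f(c) = sqrt(C1 + c^2)


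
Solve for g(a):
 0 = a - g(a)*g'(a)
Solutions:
 g(a) = -sqrt(C1 + a^2)
 g(a) = sqrt(C1 + a^2)


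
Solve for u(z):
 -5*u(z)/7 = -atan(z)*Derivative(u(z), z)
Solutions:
 u(z) = C1*exp(5*Integral(1/atan(z), z)/7)


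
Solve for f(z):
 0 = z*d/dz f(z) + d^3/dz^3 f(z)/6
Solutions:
 f(z) = C1 + Integral(C2*airyai(-6^(1/3)*z) + C3*airybi(-6^(1/3)*z), z)


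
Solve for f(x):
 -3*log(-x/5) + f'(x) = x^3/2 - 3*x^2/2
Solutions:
 f(x) = C1 + x^4/8 - x^3/2 + 3*x*log(-x) + 3*x*(-log(5) - 1)


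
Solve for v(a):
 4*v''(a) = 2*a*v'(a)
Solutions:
 v(a) = C1 + C2*erfi(a/2)


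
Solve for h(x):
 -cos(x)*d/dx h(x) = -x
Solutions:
 h(x) = C1 + Integral(x/cos(x), x)


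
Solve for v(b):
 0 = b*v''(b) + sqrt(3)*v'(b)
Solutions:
 v(b) = C1 + C2*b^(1 - sqrt(3))


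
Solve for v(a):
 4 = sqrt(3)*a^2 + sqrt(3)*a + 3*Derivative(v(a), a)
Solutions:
 v(a) = C1 - sqrt(3)*a^3/9 - sqrt(3)*a^2/6 + 4*a/3


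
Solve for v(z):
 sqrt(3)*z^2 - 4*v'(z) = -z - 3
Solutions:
 v(z) = C1 + sqrt(3)*z^3/12 + z^2/8 + 3*z/4


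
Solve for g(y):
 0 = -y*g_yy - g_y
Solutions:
 g(y) = C1 + C2*log(y)


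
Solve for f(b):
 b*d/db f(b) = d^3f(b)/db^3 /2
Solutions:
 f(b) = C1 + Integral(C2*airyai(2^(1/3)*b) + C3*airybi(2^(1/3)*b), b)


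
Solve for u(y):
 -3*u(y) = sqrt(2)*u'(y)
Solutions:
 u(y) = C1*exp(-3*sqrt(2)*y/2)


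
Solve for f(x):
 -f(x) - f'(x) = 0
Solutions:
 f(x) = C1*exp(-x)


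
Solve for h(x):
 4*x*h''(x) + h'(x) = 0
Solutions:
 h(x) = C1 + C2*x^(3/4)


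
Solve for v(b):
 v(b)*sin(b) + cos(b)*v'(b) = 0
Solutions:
 v(b) = C1*cos(b)


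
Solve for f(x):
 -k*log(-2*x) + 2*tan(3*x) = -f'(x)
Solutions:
 f(x) = C1 + k*x*(log(-x) - 1) + k*x*log(2) + 2*log(cos(3*x))/3


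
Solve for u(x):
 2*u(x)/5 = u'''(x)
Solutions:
 u(x) = C3*exp(2^(1/3)*5^(2/3)*x/5) + (C1*sin(2^(1/3)*sqrt(3)*5^(2/3)*x/10) + C2*cos(2^(1/3)*sqrt(3)*5^(2/3)*x/10))*exp(-2^(1/3)*5^(2/3)*x/10)


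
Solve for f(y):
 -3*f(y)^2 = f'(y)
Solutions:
 f(y) = 1/(C1 + 3*y)


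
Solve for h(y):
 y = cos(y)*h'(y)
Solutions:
 h(y) = C1 + Integral(y/cos(y), y)


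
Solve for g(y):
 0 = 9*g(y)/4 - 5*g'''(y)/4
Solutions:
 g(y) = C3*exp(15^(2/3)*y/5) + (C1*sin(3*3^(1/6)*5^(2/3)*y/10) + C2*cos(3*3^(1/6)*5^(2/3)*y/10))*exp(-15^(2/3)*y/10)


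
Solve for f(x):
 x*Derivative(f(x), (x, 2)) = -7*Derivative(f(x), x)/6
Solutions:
 f(x) = C1 + C2/x^(1/6)


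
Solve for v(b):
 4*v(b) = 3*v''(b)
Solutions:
 v(b) = C1*exp(-2*sqrt(3)*b/3) + C2*exp(2*sqrt(3)*b/3)


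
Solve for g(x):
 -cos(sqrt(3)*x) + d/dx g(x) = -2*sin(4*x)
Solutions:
 g(x) = C1 + sqrt(3)*sin(sqrt(3)*x)/3 + cos(4*x)/2


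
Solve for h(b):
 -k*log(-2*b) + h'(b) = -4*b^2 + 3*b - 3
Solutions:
 h(b) = C1 - 4*b^3/3 + 3*b^2/2 + b*k*log(-b) + b*(-k + k*log(2) - 3)


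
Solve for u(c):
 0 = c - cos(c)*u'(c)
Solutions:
 u(c) = C1 + Integral(c/cos(c), c)


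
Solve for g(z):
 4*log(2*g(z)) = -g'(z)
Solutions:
 Integral(1/(log(_y) + log(2)), (_y, g(z)))/4 = C1 - z


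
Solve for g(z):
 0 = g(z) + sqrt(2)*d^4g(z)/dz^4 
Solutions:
 g(z) = (C1*sin(2^(3/8)*z/2) + C2*cos(2^(3/8)*z/2))*exp(-2^(3/8)*z/2) + (C3*sin(2^(3/8)*z/2) + C4*cos(2^(3/8)*z/2))*exp(2^(3/8)*z/2)


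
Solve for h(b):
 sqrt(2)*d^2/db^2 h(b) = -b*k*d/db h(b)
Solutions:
 h(b) = Piecewise((-2^(3/4)*sqrt(pi)*C1*erf(2^(1/4)*b*sqrt(k)/2)/(2*sqrt(k)) - C2, (k > 0) | (k < 0)), (-C1*b - C2, True))


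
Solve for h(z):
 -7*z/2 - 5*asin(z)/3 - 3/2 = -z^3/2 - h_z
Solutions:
 h(z) = C1 - z^4/8 + 7*z^2/4 + 5*z*asin(z)/3 + 3*z/2 + 5*sqrt(1 - z^2)/3


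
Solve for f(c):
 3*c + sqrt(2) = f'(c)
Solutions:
 f(c) = C1 + 3*c^2/2 + sqrt(2)*c


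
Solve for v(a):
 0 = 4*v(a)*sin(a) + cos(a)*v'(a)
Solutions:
 v(a) = C1*cos(a)^4


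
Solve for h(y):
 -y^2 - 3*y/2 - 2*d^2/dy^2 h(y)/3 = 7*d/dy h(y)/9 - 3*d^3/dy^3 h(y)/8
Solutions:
 h(y) = C1 + C2*exp(2*y*(4 - sqrt(58))/9) + C3*exp(2*y*(4 + sqrt(58))/9) - 3*y^3/7 + 27*y^2/196 - 2025*y/1372


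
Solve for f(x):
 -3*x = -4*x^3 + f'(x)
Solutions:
 f(x) = C1 + x^4 - 3*x^2/2


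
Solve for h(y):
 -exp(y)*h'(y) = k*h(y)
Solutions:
 h(y) = C1*exp(k*exp(-y))


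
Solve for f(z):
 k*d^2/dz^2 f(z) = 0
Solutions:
 f(z) = C1 + C2*z


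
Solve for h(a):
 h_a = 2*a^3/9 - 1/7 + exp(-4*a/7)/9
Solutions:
 h(a) = C1 + a^4/18 - a/7 - 7*exp(-4*a/7)/36


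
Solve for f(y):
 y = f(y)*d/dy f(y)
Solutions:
 f(y) = -sqrt(C1 + y^2)
 f(y) = sqrt(C1 + y^2)


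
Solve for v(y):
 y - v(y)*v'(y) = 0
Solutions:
 v(y) = -sqrt(C1 + y^2)
 v(y) = sqrt(C1 + y^2)


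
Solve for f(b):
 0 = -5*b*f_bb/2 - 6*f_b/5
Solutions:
 f(b) = C1 + C2*b^(13/25)


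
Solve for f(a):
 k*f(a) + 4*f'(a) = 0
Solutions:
 f(a) = C1*exp(-a*k/4)


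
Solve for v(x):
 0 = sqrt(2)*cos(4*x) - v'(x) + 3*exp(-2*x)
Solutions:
 v(x) = C1 + sqrt(2)*sin(4*x)/4 - 3*exp(-2*x)/2


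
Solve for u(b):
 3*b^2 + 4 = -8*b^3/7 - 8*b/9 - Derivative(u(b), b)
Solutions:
 u(b) = C1 - 2*b^4/7 - b^3 - 4*b^2/9 - 4*b


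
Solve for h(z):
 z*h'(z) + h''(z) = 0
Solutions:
 h(z) = C1 + C2*erf(sqrt(2)*z/2)


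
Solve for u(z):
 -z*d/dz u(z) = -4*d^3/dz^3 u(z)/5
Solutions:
 u(z) = C1 + Integral(C2*airyai(10^(1/3)*z/2) + C3*airybi(10^(1/3)*z/2), z)


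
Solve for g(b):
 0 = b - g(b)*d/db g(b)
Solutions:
 g(b) = -sqrt(C1 + b^2)
 g(b) = sqrt(C1 + b^2)


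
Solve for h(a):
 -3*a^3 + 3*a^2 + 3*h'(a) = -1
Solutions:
 h(a) = C1 + a^4/4 - a^3/3 - a/3


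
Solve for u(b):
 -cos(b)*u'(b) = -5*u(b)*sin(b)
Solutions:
 u(b) = C1/cos(b)^5


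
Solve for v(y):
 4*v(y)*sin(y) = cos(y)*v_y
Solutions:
 v(y) = C1/cos(y)^4


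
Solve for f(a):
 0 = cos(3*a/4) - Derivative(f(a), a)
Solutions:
 f(a) = C1 + 4*sin(3*a/4)/3


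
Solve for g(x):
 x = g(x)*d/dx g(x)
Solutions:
 g(x) = -sqrt(C1 + x^2)
 g(x) = sqrt(C1 + x^2)


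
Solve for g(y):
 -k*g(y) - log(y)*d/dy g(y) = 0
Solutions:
 g(y) = C1*exp(-k*li(y))


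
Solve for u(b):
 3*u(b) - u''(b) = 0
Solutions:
 u(b) = C1*exp(-sqrt(3)*b) + C2*exp(sqrt(3)*b)


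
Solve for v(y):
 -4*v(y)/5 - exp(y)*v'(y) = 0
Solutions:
 v(y) = C1*exp(4*exp(-y)/5)


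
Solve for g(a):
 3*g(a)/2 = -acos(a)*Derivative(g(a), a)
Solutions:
 g(a) = C1*exp(-3*Integral(1/acos(a), a)/2)


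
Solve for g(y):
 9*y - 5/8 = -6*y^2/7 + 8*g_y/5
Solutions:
 g(y) = C1 + 5*y^3/28 + 45*y^2/16 - 25*y/64


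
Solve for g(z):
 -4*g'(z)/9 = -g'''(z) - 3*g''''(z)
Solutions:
 g(z) = C1 + C2*exp(-z*((6*sqrt(78) + 53)^(-1/3) + 2 + (6*sqrt(78) + 53)^(1/3))/18)*sin(sqrt(3)*z*(-(6*sqrt(78) + 53)^(1/3) + (6*sqrt(78) + 53)^(-1/3))/18) + C3*exp(-z*((6*sqrt(78) + 53)^(-1/3) + 2 + (6*sqrt(78) + 53)^(1/3))/18)*cos(sqrt(3)*z*(-(6*sqrt(78) + 53)^(1/3) + (6*sqrt(78) + 53)^(-1/3))/18) + C4*exp(z*(-1 + (6*sqrt(78) + 53)^(-1/3) + (6*sqrt(78) + 53)^(1/3))/9)


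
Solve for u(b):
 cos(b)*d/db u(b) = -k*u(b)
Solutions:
 u(b) = C1*exp(k*(log(sin(b) - 1) - log(sin(b) + 1))/2)


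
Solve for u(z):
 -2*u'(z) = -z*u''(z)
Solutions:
 u(z) = C1 + C2*z^3


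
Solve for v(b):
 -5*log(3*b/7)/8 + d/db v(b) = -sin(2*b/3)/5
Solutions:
 v(b) = C1 + 5*b*log(b)/8 - 5*b*log(7)/8 - 5*b/8 + 5*b*log(3)/8 + 3*cos(2*b/3)/10


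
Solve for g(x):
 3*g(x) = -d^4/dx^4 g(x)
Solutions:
 g(x) = (C1*sin(sqrt(2)*3^(1/4)*x/2) + C2*cos(sqrt(2)*3^(1/4)*x/2))*exp(-sqrt(2)*3^(1/4)*x/2) + (C3*sin(sqrt(2)*3^(1/4)*x/2) + C4*cos(sqrt(2)*3^(1/4)*x/2))*exp(sqrt(2)*3^(1/4)*x/2)


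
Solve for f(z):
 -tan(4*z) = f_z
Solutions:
 f(z) = C1 + log(cos(4*z))/4


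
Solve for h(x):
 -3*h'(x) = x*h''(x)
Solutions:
 h(x) = C1 + C2/x^2


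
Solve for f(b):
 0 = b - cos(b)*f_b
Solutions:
 f(b) = C1 + Integral(b/cos(b), b)


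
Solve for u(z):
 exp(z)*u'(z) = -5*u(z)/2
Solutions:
 u(z) = C1*exp(5*exp(-z)/2)


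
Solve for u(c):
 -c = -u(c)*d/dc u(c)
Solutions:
 u(c) = -sqrt(C1 + c^2)
 u(c) = sqrt(C1 + c^2)


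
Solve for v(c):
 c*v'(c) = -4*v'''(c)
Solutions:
 v(c) = C1 + Integral(C2*airyai(-2^(1/3)*c/2) + C3*airybi(-2^(1/3)*c/2), c)


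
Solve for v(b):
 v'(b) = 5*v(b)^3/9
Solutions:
 v(b) = -3*sqrt(2)*sqrt(-1/(C1 + 5*b))/2
 v(b) = 3*sqrt(2)*sqrt(-1/(C1 + 5*b))/2


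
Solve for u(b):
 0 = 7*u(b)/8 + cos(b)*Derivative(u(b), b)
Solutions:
 u(b) = C1*(sin(b) - 1)^(7/16)/(sin(b) + 1)^(7/16)


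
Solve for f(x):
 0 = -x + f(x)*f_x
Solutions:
 f(x) = -sqrt(C1 + x^2)
 f(x) = sqrt(C1 + x^2)


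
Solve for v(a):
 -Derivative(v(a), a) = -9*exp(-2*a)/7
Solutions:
 v(a) = C1 - 9*exp(-2*a)/14


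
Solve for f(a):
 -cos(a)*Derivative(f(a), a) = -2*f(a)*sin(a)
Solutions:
 f(a) = C1/cos(a)^2


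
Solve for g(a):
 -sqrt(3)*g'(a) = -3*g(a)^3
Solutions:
 g(a) = -sqrt(2)*sqrt(-1/(C1 + sqrt(3)*a))/2
 g(a) = sqrt(2)*sqrt(-1/(C1 + sqrt(3)*a))/2


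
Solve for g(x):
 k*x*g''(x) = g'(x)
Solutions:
 g(x) = C1 + x^(((re(k) + 1)*re(k) + im(k)^2)/(re(k)^2 + im(k)^2))*(C2*sin(log(x)*Abs(im(k))/(re(k)^2 + im(k)^2)) + C3*cos(log(x)*im(k)/(re(k)^2 + im(k)^2)))


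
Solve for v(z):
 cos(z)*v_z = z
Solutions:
 v(z) = C1 + Integral(z/cos(z), z)


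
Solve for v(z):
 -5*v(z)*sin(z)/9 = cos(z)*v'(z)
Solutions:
 v(z) = C1*cos(z)^(5/9)


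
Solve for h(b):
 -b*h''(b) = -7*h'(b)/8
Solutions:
 h(b) = C1 + C2*b^(15/8)


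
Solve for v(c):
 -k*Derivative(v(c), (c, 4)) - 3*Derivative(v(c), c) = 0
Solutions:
 v(c) = C1 + C2*exp(3^(1/3)*c*(-1/k)^(1/3)) + C3*exp(c*(-1/k)^(1/3)*(-3^(1/3) + 3^(5/6)*I)/2) + C4*exp(-c*(-1/k)^(1/3)*(3^(1/3) + 3^(5/6)*I)/2)


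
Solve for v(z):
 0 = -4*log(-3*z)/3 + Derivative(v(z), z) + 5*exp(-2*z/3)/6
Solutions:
 v(z) = C1 + 4*z*log(-z)/3 + 4*z*(-1 + log(3))/3 + 5*exp(-2*z/3)/4


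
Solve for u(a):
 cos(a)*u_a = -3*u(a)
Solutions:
 u(a) = C1*(sin(a) - 1)^(3/2)/(sin(a) + 1)^(3/2)


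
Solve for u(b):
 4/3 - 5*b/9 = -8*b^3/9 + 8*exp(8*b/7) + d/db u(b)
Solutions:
 u(b) = C1 + 2*b^4/9 - 5*b^2/18 + 4*b/3 - 7*exp(8*b/7)


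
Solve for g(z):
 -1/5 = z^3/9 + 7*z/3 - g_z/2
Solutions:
 g(z) = C1 + z^4/18 + 7*z^2/3 + 2*z/5


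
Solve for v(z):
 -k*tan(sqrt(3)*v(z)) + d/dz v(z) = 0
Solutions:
 v(z) = sqrt(3)*(pi - asin(C1*exp(sqrt(3)*k*z)))/3
 v(z) = sqrt(3)*asin(C1*exp(sqrt(3)*k*z))/3


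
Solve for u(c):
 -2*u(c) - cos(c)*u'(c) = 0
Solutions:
 u(c) = C1*(sin(c) - 1)/(sin(c) + 1)


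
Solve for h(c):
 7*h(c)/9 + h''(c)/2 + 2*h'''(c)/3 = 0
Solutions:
 h(c) = C1*exp(c*(-6 + 3*3^(1/3)/(4*sqrt(826) + 115)^(1/3) + 3^(2/3)*(4*sqrt(826) + 115)^(1/3))/24)*sin(3^(1/6)*c*(-(4*sqrt(826) + 115)^(1/3) + 3^(2/3)/(4*sqrt(826) + 115)^(1/3))/8) + C2*exp(c*(-6 + 3*3^(1/3)/(4*sqrt(826) + 115)^(1/3) + 3^(2/3)*(4*sqrt(826) + 115)^(1/3))/24)*cos(3^(1/6)*c*(-(4*sqrt(826) + 115)^(1/3) + 3^(2/3)/(4*sqrt(826) + 115)^(1/3))/8) + C3*exp(-c*(3*3^(1/3)/(4*sqrt(826) + 115)^(1/3) + 3 + 3^(2/3)*(4*sqrt(826) + 115)^(1/3))/12)


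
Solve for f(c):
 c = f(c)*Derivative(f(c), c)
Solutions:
 f(c) = -sqrt(C1 + c^2)
 f(c) = sqrt(C1 + c^2)


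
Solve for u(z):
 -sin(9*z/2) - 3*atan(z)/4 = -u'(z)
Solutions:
 u(z) = C1 + 3*z*atan(z)/4 - 3*log(z^2 + 1)/8 - 2*cos(9*z/2)/9


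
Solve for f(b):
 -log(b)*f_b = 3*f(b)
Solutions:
 f(b) = C1*exp(-3*li(b))


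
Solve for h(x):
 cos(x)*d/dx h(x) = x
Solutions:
 h(x) = C1 + Integral(x/cos(x), x)


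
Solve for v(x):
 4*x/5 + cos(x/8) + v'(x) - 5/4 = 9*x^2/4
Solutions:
 v(x) = C1 + 3*x^3/4 - 2*x^2/5 + 5*x/4 - 8*sin(x/8)


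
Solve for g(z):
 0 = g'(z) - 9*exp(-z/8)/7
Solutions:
 g(z) = C1 - 72*exp(-z/8)/7


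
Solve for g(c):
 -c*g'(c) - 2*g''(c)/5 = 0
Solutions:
 g(c) = C1 + C2*erf(sqrt(5)*c/2)


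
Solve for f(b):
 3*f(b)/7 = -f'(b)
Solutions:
 f(b) = C1*exp(-3*b/7)


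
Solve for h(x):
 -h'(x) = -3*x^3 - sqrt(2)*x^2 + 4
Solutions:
 h(x) = C1 + 3*x^4/4 + sqrt(2)*x^3/3 - 4*x


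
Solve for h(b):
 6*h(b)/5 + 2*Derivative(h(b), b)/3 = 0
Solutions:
 h(b) = C1*exp(-9*b/5)


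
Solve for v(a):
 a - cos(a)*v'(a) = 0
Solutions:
 v(a) = C1 + Integral(a/cos(a), a)


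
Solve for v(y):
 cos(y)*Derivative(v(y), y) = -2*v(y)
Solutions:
 v(y) = C1*(sin(y) - 1)/(sin(y) + 1)


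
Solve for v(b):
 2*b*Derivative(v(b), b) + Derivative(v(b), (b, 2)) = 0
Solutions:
 v(b) = C1 + C2*erf(b)


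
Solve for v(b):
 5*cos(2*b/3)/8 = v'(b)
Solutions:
 v(b) = C1 + 15*sin(2*b/3)/16


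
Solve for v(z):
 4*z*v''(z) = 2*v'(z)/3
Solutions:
 v(z) = C1 + C2*z^(7/6)


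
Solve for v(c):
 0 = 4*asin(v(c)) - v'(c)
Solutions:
 Integral(1/asin(_y), (_y, v(c))) = C1 + 4*c


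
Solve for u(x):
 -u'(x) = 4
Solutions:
 u(x) = C1 - 4*x


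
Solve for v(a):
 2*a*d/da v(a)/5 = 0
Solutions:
 v(a) = C1


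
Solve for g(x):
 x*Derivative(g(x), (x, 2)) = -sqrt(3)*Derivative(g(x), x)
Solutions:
 g(x) = C1 + C2*x^(1 - sqrt(3))


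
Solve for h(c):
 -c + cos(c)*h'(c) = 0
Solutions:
 h(c) = C1 + Integral(c/cos(c), c)


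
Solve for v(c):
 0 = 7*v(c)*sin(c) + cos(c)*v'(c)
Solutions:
 v(c) = C1*cos(c)^7


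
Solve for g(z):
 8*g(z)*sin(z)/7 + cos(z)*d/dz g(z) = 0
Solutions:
 g(z) = C1*cos(z)^(8/7)


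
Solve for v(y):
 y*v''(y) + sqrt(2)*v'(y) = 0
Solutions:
 v(y) = C1 + C2*y^(1 - sqrt(2))


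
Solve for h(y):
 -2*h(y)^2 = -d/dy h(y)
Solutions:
 h(y) = -1/(C1 + 2*y)


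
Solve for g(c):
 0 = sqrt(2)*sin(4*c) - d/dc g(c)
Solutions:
 g(c) = C1 - sqrt(2)*cos(4*c)/4


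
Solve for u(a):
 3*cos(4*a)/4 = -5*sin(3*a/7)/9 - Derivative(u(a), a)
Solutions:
 u(a) = C1 - 3*sin(4*a)/16 + 35*cos(3*a/7)/27


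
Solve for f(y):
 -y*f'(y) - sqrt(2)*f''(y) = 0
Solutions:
 f(y) = C1 + C2*erf(2^(1/4)*y/2)


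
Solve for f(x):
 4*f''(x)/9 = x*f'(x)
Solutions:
 f(x) = C1 + C2*erfi(3*sqrt(2)*x/4)


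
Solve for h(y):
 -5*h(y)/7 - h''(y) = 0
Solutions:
 h(y) = C1*sin(sqrt(35)*y/7) + C2*cos(sqrt(35)*y/7)


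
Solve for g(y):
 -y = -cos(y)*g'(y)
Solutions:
 g(y) = C1 + Integral(y/cos(y), y)


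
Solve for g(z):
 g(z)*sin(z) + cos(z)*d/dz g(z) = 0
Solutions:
 g(z) = C1*cos(z)


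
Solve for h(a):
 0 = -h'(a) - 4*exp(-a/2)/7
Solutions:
 h(a) = C1 + 8*exp(-a/2)/7


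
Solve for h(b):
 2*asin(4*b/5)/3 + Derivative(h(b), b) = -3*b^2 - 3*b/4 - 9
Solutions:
 h(b) = C1 - b^3 - 3*b^2/8 - 2*b*asin(4*b/5)/3 - 9*b - sqrt(25 - 16*b^2)/6


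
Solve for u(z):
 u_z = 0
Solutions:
 u(z) = C1


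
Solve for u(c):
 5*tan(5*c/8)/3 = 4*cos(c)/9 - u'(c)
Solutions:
 u(c) = C1 + 8*log(cos(5*c/8))/3 + 4*sin(c)/9


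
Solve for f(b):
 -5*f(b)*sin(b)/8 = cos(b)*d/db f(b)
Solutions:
 f(b) = C1*cos(b)^(5/8)


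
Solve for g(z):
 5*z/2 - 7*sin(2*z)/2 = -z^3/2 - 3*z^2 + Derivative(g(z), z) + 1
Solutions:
 g(z) = C1 + z^4/8 + z^3 + 5*z^2/4 - z + 7*cos(2*z)/4


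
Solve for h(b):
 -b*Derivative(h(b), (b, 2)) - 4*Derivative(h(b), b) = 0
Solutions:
 h(b) = C1 + C2/b^3


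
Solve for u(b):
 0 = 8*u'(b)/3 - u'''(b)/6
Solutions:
 u(b) = C1 + C2*exp(-4*b) + C3*exp(4*b)


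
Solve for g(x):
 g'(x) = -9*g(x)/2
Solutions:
 g(x) = C1*exp(-9*x/2)


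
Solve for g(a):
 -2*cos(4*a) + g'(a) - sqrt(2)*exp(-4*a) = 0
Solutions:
 g(a) = C1 + sin(4*a)/2 - sqrt(2)*exp(-4*a)/4


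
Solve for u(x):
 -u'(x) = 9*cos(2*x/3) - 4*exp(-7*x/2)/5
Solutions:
 u(x) = C1 - 27*sin(2*x/3)/2 - 8*exp(-7*x/2)/35


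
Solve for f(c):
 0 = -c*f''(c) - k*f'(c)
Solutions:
 f(c) = C1 + c^(1 - re(k))*(C2*sin(log(c)*Abs(im(k))) + C3*cos(log(c)*im(k)))


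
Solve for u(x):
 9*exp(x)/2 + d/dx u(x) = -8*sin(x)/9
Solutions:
 u(x) = C1 - 9*exp(x)/2 + 8*cos(x)/9


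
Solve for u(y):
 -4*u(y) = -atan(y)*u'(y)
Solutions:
 u(y) = C1*exp(4*Integral(1/atan(y), y))


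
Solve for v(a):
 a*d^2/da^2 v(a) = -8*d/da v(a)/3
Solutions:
 v(a) = C1 + C2/a^(5/3)


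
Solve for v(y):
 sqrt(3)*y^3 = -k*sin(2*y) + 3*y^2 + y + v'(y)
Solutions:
 v(y) = C1 - k*cos(2*y)/2 + sqrt(3)*y^4/4 - y^3 - y^2/2


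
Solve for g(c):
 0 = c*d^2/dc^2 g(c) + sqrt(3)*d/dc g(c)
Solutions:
 g(c) = C1 + C2*c^(1 - sqrt(3))


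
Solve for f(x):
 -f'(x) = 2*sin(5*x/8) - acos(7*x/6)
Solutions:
 f(x) = C1 + x*acos(7*x/6) - sqrt(36 - 49*x^2)/7 + 16*cos(5*x/8)/5


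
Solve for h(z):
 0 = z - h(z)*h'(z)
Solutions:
 h(z) = -sqrt(C1 + z^2)
 h(z) = sqrt(C1 + z^2)


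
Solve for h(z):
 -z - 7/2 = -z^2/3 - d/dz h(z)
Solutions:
 h(z) = C1 - z^3/9 + z^2/2 + 7*z/2


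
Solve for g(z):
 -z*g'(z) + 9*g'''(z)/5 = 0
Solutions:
 g(z) = C1 + Integral(C2*airyai(15^(1/3)*z/3) + C3*airybi(15^(1/3)*z/3), z)


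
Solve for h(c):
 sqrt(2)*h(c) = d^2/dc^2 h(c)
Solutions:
 h(c) = C1*exp(-2^(1/4)*c) + C2*exp(2^(1/4)*c)


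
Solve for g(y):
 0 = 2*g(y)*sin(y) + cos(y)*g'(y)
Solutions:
 g(y) = C1*cos(y)^2


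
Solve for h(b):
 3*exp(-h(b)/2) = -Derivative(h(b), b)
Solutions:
 h(b) = 2*log(C1 - 3*b/2)


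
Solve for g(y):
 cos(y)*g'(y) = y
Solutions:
 g(y) = C1 + Integral(y/cos(y), y)


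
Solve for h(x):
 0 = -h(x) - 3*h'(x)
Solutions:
 h(x) = C1*exp(-x/3)


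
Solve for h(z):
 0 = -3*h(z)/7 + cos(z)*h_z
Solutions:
 h(z) = C1*(sin(z) + 1)^(3/14)/(sin(z) - 1)^(3/14)


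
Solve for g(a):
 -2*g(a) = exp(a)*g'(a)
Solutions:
 g(a) = C1*exp(2*exp(-a))


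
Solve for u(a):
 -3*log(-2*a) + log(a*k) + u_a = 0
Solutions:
 u(a) = C1 + a*(-log(-k) - 2 + 3*log(2)) + 2*a*log(-a)


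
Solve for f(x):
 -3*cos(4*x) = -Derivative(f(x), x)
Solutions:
 f(x) = C1 + 3*sin(4*x)/4


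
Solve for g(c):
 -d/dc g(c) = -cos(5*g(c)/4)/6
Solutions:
 -c/6 - 2*log(sin(5*g(c)/4) - 1)/5 + 2*log(sin(5*g(c)/4) + 1)/5 = C1


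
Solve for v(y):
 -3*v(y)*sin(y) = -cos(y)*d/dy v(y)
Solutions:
 v(y) = C1/cos(y)^3


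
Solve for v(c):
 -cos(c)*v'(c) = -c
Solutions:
 v(c) = C1 + Integral(c/cos(c), c)


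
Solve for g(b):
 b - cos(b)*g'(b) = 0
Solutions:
 g(b) = C1 + Integral(b/cos(b), b)


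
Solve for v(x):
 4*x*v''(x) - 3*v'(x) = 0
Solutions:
 v(x) = C1 + C2*x^(7/4)


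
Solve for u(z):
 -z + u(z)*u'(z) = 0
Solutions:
 u(z) = -sqrt(C1 + z^2)
 u(z) = sqrt(C1 + z^2)


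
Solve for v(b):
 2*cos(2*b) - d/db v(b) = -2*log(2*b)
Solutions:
 v(b) = C1 + 2*b*log(b) - 2*b + 2*b*log(2) + sin(2*b)


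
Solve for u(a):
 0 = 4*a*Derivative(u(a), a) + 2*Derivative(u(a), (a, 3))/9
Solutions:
 u(a) = C1 + Integral(C2*airyai(-18^(1/3)*a) + C3*airybi(-18^(1/3)*a), a)


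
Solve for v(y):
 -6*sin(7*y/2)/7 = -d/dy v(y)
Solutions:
 v(y) = C1 - 12*cos(7*y/2)/49


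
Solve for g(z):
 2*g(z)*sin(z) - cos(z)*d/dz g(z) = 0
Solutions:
 g(z) = C1/cos(z)^2


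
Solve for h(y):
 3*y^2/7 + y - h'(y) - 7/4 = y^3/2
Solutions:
 h(y) = C1 - y^4/8 + y^3/7 + y^2/2 - 7*y/4


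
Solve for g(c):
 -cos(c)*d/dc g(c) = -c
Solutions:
 g(c) = C1 + Integral(c/cos(c), c)


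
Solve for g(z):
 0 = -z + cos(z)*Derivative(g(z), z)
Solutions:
 g(z) = C1 + Integral(z/cos(z), z)


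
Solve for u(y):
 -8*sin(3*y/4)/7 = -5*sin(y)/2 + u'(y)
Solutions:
 u(y) = C1 + 32*cos(3*y/4)/21 - 5*cos(y)/2


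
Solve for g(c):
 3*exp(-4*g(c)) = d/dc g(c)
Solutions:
 g(c) = log(-I*(C1 + 12*c)^(1/4))
 g(c) = log(I*(C1 + 12*c)^(1/4))
 g(c) = log(-(C1 + 12*c)^(1/4))
 g(c) = log(C1 + 12*c)/4


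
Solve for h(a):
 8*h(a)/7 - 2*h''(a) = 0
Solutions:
 h(a) = C1*exp(-2*sqrt(7)*a/7) + C2*exp(2*sqrt(7)*a/7)


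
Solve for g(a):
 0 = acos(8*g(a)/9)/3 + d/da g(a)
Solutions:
 Integral(1/acos(8*_y/9), (_y, g(a))) = C1 - a/3


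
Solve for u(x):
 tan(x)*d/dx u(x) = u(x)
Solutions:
 u(x) = C1*sin(x)


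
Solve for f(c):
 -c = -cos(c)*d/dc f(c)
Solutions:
 f(c) = C1 + Integral(c/cos(c), c)


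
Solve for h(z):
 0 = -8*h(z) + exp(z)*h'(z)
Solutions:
 h(z) = C1*exp(-8*exp(-z))


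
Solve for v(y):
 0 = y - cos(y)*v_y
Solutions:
 v(y) = C1 + Integral(y/cos(y), y)


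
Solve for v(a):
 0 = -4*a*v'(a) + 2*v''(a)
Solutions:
 v(a) = C1 + C2*erfi(a)


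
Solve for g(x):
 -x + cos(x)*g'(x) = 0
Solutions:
 g(x) = C1 + Integral(x/cos(x), x)


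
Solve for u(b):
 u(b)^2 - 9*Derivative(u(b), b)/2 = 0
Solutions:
 u(b) = -9/(C1 + 2*b)


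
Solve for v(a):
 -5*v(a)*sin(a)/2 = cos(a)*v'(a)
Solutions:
 v(a) = C1*cos(a)^(5/2)


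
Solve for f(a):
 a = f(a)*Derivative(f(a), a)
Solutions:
 f(a) = -sqrt(C1 + a^2)
 f(a) = sqrt(C1 + a^2)


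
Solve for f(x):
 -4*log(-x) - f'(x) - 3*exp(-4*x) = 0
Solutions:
 f(x) = C1 - 4*x*log(-x) + 4*x + 3*exp(-4*x)/4


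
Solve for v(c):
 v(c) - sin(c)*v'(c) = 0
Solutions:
 v(c) = C1*sqrt(cos(c) - 1)/sqrt(cos(c) + 1)


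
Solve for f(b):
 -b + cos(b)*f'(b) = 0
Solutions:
 f(b) = C1 + Integral(b/cos(b), b)


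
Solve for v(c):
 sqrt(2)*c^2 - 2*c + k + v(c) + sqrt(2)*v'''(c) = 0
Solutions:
 v(c) = C3*exp(-2^(5/6)*c/2) - sqrt(2)*c^2 + 2*c - k + (C1*sin(2^(5/6)*sqrt(3)*c/4) + C2*cos(2^(5/6)*sqrt(3)*c/4))*exp(2^(5/6)*c/4)


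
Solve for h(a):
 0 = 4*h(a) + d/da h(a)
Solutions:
 h(a) = C1*exp(-4*a)


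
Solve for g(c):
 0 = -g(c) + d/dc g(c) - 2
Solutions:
 g(c) = C1*exp(c) - 2


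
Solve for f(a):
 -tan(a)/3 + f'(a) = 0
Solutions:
 f(a) = C1 - log(cos(a))/3


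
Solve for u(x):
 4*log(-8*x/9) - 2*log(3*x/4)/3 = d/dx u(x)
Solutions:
 u(x) = C1 + 10*x*log(x)/3 + x*(-9*log(3) - 10/3 + log(6)/3 + 13*log(2) + 4*I*pi)


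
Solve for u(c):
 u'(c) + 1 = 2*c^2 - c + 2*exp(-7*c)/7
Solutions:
 u(c) = C1 + 2*c^3/3 - c^2/2 - c - 2*exp(-7*c)/49


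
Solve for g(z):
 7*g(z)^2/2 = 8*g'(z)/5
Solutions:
 g(z) = -16/(C1 + 35*z)


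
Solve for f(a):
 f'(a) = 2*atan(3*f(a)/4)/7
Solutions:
 Integral(1/atan(3*_y/4), (_y, f(a))) = C1 + 2*a/7


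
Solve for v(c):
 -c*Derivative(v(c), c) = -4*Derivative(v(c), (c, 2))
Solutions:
 v(c) = C1 + C2*erfi(sqrt(2)*c/4)


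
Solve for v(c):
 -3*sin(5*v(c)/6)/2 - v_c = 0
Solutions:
 3*c/2 + 3*log(cos(5*v(c)/6) - 1)/5 - 3*log(cos(5*v(c)/6) + 1)/5 = C1


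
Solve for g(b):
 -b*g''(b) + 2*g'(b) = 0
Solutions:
 g(b) = C1 + C2*b^3


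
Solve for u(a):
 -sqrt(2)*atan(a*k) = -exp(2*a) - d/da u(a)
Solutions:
 u(a) = C1 + sqrt(2)*Piecewise((a*atan(a*k) - log(a^2*k^2 + 1)/(2*k), Ne(k, 0)), (0, True)) - exp(2*a)/2


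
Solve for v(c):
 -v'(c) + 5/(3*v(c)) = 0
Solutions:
 v(c) = -sqrt(C1 + 30*c)/3
 v(c) = sqrt(C1 + 30*c)/3


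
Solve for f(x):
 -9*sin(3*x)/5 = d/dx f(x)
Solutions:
 f(x) = C1 + 3*cos(3*x)/5


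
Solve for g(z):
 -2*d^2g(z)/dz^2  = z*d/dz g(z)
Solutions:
 g(z) = C1 + C2*erf(z/2)


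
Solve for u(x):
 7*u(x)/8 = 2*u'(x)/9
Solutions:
 u(x) = C1*exp(63*x/16)


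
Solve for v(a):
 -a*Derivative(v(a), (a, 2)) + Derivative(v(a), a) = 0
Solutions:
 v(a) = C1 + C2*a^2


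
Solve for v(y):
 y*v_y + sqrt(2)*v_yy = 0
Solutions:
 v(y) = C1 + C2*erf(2^(1/4)*y/2)


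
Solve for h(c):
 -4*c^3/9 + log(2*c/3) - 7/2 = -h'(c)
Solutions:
 h(c) = C1 + c^4/9 - c*log(c) + c*log(3/2) + 9*c/2


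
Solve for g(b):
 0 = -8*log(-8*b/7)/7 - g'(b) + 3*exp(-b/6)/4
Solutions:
 g(b) = C1 - 8*b*log(-b)/7 + 8*b*(-3*log(2) + 1 + log(7))/7 - 9*exp(-b/6)/2


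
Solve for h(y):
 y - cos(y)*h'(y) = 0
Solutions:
 h(y) = C1 + Integral(y/cos(y), y)


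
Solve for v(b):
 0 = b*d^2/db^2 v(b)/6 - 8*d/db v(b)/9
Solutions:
 v(b) = C1 + C2*b^(19/3)


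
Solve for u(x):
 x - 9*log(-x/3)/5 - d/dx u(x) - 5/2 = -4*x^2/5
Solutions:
 u(x) = C1 + 4*x^3/15 + x^2/2 - 9*x*log(-x)/5 + x*(-7 + 18*log(3))/10


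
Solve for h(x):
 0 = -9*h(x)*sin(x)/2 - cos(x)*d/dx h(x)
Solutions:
 h(x) = C1*cos(x)^(9/2)


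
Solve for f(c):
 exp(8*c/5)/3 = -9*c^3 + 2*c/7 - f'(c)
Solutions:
 f(c) = C1 - 9*c^4/4 + c^2/7 - 5*exp(8*c/5)/24


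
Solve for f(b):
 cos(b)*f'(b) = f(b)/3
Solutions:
 f(b) = C1*(sin(b) + 1)^(1/6)/(sin(b) - 1)^(1/6)


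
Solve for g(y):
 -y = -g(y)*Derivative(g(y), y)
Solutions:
 g(y) = -sqrt(C1 + y^2)
 g(y) = sqrt(C1 + y^2)


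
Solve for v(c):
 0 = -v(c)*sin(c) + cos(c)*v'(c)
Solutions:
 v(c) = C1/cos(c)


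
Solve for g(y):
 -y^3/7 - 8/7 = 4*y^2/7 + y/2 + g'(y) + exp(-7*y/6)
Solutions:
 g(y) = C1 - y^4/28 - 4*y^3/21 - y^2/4 - 8*y/7 + 6*exp(-7*y/6)/7


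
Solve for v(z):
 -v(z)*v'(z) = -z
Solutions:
 v(z) = -sqrt(C1 + z^2)
 v(z) = sqrt(C1 + z^2)


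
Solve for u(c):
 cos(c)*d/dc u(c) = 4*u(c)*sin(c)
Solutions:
 u(c) = C1/cos(c)^4


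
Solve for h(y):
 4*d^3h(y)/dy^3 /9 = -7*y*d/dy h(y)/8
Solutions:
 h(y) = C1 + Integral(C2*airyai(-126^(1/3)*y/4) + C3*airybi(-126^(1/3)*y/4), y)


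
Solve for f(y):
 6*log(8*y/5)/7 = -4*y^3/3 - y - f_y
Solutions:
 f(y) = C1 - y^4/3 - y^2/2 - 6*y*log(y)/7 - 18*y*log(2)/7 + 6*y/7 + 6*y*log(5)/7


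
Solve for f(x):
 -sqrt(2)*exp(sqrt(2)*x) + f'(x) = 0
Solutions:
 f(x) = C1 + exp(sqrt(2)*x)


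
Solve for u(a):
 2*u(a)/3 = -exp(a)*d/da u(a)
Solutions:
 u(a) = C1*exp(2*exp(-a)/3)


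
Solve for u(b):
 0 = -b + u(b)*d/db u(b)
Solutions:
 u(b) = -sqrt(C1 + b^2)
 u(b) = sqrt(C1 + b^2)


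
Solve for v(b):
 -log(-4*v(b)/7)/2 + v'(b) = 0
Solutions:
 -2*Integral(1/(log(-_y) - log(7) + 2*log(2)), (_y, v(b))) = C1 - b


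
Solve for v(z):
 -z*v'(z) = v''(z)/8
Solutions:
 v(z) = C1 + C2*erf(2*z)


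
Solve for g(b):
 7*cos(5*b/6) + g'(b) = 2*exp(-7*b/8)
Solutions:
 g(b) = C1 - 42*sin(5*b/6)/5 - 16*exp(-7*b/8)/7


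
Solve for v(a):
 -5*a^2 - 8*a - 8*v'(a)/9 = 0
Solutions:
 v(a) = C1 - 15*a^3/8 - 9*a^2/2


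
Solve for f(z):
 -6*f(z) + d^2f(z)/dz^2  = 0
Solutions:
 f(z) = C1*exp(-sqrt(6)*z) + C2*exp(sqrt(6)*z)


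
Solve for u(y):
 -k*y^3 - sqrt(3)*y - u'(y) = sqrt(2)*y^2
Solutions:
 u(y) = C1 - k*y^4/4 - sqrt(2)*y^3/3 - sqrt(3)*y^2/2


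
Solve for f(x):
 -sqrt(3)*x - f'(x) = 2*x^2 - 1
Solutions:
 f(x) = C1 - 2*x^3/3 - sqrt(3)*x^2/2 + x


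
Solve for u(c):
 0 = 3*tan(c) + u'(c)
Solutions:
 u(c) = C1 + 3*log(cos(c))


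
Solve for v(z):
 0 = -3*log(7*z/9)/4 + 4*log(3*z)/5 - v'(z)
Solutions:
 v(z) = C1 + z*log(z)/20 - 3*z*log(7)/4 - z/20 + 23*z*log(3)/10


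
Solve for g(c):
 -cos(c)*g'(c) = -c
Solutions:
 g(c) = C1 + Integral(c/cos(c), c)


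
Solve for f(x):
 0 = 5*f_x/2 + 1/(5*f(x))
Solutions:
 f(x) = -sqrt(C1 - 4*x)/5
 f(x) = sqrt(C1 - 4*x)/5


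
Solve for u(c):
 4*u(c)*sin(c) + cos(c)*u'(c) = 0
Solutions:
 u(c) = C1*cos(c)^4


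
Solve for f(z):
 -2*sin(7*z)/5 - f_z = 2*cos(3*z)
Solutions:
 f(z) = C1 - 2*sin(3*z)/3 + 2*cos(7*z)/35


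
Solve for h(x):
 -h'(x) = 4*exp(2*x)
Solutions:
 h(x) = C1 - 2*exp(2*x)


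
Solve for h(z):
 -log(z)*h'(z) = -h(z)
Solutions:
 h(z) = C1*exp(li(z))


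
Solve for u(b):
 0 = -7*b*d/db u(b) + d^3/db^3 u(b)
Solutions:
 u(b) = C1 + Integral(C2*airyai(7^(1/3)*b) + C3*airybi(7^(1/3)*b), b)


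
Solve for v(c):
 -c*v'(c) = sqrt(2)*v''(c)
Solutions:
 v(c) = C1 + C2*erf(2^(1/4)*c/2)


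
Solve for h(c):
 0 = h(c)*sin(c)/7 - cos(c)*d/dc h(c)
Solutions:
 h(c) = C1/cos(c)^(1/7)


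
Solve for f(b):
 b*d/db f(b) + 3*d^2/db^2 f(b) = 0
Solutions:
 f(b) = C1 + C2*erf(sqrt(6)*b/6)


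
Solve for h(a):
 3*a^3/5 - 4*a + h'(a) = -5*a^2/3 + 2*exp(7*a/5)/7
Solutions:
 h(a) = C1 - 3*a^4/20 - 5*a^3/9 + 2*a^2 + 10*exp(7*a/5)/49


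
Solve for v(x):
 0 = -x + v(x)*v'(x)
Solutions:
 v(x) = -sqrt(C1 + x^2)
 v(x) = sqrt(C1 + x^2)


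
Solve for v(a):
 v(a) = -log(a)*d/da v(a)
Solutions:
 v(a) = C1*exp(-li(a))


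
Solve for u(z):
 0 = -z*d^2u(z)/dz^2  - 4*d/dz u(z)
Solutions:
 u(z) = C1 + C2/z^3


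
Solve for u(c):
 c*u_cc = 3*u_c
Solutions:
 u(c) = C1 + C2*c^4


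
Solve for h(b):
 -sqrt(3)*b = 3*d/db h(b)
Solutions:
 h(b) = C1 - sqrt(3)*b^2/6


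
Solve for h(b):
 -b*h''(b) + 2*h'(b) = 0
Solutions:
 h(b) = C1 + C2*b^3


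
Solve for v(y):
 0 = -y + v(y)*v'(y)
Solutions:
 v(y) = -sqrt(C1 + y^2)
 v(y) = sqrt(C1 + y^2)


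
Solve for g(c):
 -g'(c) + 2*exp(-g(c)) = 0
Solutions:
 g(c) = log(C1 + 2*c)


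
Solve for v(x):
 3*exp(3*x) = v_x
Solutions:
 v(x) = C1 + exp(3*x)


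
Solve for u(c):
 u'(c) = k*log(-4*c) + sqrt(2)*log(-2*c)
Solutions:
 u(c) = C1 + c*(k + sqrt(2))*log(-c) + c*(-k + 2*k*log(2) - sqrt(2) + sqrt(2)*log(2))


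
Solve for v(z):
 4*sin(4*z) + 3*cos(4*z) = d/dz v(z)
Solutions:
 v(z) = C1 + 3*sin(4*z)/4 - cos(4*z)


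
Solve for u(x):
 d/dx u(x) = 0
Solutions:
 u(x) = C1


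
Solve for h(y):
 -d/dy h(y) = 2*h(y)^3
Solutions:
 h(y) = -sqrt(2)*sqrt(-1/(C1 - 2*y))/2
 h(y) = sqrt(2)*sqrt(-1/(C1 - 2*y))/2


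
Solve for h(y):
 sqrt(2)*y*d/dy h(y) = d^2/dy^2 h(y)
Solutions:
 h(y) = C1 + C2*erfi(2^(3/4)*y/2)


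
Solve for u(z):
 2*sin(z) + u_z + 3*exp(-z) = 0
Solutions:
 u(z) = C1 + 2*cos(z) + 3*exp(-z)


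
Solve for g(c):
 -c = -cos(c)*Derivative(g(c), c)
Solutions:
 g(c) = C1 + Integral(c/cos(c), c)


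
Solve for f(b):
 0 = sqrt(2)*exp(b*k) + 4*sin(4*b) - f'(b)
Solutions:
 f(b) = C1 - cos(4*b) + sqrt(2)*exp(b*k)/k


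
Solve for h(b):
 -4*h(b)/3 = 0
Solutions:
 h(b) = 0


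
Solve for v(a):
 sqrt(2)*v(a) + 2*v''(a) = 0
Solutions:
 v(a) = C1*sin(2^(3/4)*a/2) + C2*cos(2^(3/4)*a/2)


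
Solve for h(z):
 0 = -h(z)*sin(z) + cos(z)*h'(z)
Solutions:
 h(z) = C1/cos(z)


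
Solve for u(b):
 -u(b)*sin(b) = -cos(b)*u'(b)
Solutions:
 u(b) = C1/cos(b)


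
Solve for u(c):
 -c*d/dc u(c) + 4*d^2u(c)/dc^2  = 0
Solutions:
 u(c) = C1 + C2*erfi(sqrt(2)*c/4)


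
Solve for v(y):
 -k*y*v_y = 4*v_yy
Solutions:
 v(y) = Piecewise((-sqrt(2)*sqrt(pi)*C1*erf(sqrt(2)*sqrt(k)*y/4)/sqrt(k) - C2, (k > 0) | (k < 0)), (-C1*y - C2, True))


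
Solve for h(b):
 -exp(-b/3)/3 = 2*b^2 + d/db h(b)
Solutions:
 h(b) = C1 - 2*b^3/3 + exp(-b/3)


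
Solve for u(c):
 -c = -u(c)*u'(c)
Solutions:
 u(c) = -sqrt(C1 + c^2)
 u(c) = sqrt(C1 + c^2)


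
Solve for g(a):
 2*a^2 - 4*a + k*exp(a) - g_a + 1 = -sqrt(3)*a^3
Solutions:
 g(a) = C1 + sqrt(3)*a^4/4 + 2*a^3/3 - 2*a^2 + a + k*exp(a)


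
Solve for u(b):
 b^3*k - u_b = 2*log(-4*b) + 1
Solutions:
 u(b) = C1 + b^4*k/4 - 2*b*log(-b) + b*(1 - 4*log(2))


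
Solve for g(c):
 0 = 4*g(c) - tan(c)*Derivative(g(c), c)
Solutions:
 g(c) = C1*sin(c)^4


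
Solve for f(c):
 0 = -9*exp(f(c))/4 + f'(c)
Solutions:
 f(c) = log(-1/(C1 + 9*c)) + 2*log(2)


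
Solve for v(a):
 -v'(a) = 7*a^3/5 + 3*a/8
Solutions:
 v(a) = C1 - 7*a^4/20 - 3*a^2/16


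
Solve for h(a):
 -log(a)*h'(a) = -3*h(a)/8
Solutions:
 h(a) = C1*exp(3*li(a)/8)


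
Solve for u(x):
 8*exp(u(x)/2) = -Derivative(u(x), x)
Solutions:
 u(x) = 2*log(1/(C1 + 8*x)) + 2*log(2)


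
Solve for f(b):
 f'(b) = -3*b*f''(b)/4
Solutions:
 f(b) = C1 + C2/b^(1/3)


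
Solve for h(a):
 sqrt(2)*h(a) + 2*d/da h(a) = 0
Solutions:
 h(a) = C1*exp(-sqrt(2)*a/2)


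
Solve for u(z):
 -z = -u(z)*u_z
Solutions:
 u(z) = -sqrt(C1 + z^2)
 u(z) = sqrt(C1 + z^2)


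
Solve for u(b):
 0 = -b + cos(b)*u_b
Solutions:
 u(b) = C1 + Integral(b/cos(b), b)


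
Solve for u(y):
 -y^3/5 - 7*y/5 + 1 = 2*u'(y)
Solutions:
 u(y) = C1 - y^4/40 - 7*y^2/20 + y/2


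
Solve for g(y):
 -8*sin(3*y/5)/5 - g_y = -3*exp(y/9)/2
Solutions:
 g(y) = C1 + 27*exp(y/9)/2 + 8*cos(3*y/5)/3


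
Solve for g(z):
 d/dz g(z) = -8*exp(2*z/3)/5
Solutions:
 g(z) = C1 - 12*exp(2*z/3)/5


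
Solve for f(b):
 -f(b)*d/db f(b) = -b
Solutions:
 f(b) = -sqrt(C1 + b^2)
 f(b) = sqrt(C1 + b^2)


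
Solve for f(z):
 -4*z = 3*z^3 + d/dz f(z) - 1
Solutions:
 f(z) = C1 - 3*z^4/4 - 2*z^2 + z


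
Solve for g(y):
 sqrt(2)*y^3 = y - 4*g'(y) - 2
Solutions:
 g(y) = C1 - sqrt(2)*y^4/16 + y^2/8 - y/2


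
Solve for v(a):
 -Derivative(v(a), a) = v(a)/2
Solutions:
 v(a) = C1*exp(-a/2)


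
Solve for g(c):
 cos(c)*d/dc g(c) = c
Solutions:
 g(c) = C1 + Integral(c/cos(c), c)


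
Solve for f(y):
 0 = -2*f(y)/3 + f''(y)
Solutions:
 f(y) = C1*exp(-sqrt(6)*y/3) + C2*exp(sqrt(6)*y/3)


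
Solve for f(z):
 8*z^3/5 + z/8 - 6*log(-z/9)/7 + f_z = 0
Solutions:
 f(z) = C1 - 2*z^4/5 - z^2/16 + 6*z*log(-z)/7 + 6*z*(-2*log(3) - 1)/7


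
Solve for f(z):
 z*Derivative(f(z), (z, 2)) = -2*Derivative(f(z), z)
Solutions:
 f(z) = C1 + C2/z


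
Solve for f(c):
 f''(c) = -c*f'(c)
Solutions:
 f(c) = C1 + C2*erf(sqrt(2)*c/2)


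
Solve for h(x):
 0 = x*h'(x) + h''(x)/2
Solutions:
 h(x) = C1 + C2*erf(x)


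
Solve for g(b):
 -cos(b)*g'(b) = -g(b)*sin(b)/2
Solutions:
 g(b) = C1/sqrt(cos(b))


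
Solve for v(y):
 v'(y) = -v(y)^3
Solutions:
 v(y) = -sqrt(2)*sqrt(-1/(C1 - y))/2
 v(y) = sqrt(2)*sqrt(-1/(C1 - y))/2


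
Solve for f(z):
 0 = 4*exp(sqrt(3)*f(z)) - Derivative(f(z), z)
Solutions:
 f(z) = sqrt(3)*(2*log(-1/(C1 + 4*z)) - log(3))/6


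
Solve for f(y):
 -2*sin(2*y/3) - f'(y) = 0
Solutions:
 f(y) = C1 + 3*cos(2*y/3)


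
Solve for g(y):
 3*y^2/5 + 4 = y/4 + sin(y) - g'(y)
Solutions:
 g(y) = C1 - y^3/5 + y^2/8 - 4*y - cos(y)


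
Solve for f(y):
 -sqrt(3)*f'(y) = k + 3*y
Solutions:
 f(y) = C1 - sqrt(3)*k*y/3 - sqrt(3)*y^2/2


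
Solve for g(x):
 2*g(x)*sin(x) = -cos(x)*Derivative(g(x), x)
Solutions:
 g(x) = C1*cos(x)^2


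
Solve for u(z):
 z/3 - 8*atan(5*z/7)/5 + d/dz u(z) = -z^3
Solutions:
 u(z) = C1 - z^4/4 - z^2/6 + 8*z*atan(5*z/7)/5 - 28*log(25*z^2 + 49)/25


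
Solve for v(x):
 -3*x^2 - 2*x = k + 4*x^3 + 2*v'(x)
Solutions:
 v(x) = C1 - k*x/2 - x^4/2 - x^3/2 - x^2/2


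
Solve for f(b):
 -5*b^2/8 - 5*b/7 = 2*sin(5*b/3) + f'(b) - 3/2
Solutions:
 f(b) = C1 - 5*b^3/24 - 5*b^2/14 + 3*b/2 + 6*cos(5*b/3)/5


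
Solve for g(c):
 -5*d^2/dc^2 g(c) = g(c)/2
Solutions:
 g(c) = C1*sin(sqrt(10)*c/10) + C2*cos(sqrt(10)*c/10)


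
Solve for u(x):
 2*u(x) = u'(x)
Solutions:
 u(x) = C1*exp(2*x)


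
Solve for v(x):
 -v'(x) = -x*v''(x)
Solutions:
 v(x) = C1 + C2*x^2


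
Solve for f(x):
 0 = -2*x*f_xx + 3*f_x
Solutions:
 f(x) = C1 + C2*x^(5/2)


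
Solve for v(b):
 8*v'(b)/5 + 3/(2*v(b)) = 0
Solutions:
 v(b) = -sqrt(C1 - 30*b)/4
 v(b) = sqrt(C1 - 30*b)/4


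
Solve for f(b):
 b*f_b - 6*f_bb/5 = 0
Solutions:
 f(b) = C1 + C2*erfi(sqrt(15)*b/6)


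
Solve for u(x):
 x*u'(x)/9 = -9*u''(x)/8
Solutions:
 u(x) = C1 + C2*erf(2*x/9)


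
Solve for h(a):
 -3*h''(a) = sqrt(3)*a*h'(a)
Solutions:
 h(a) = C1 + C2*erf(sqrt(2)*3^(3/4)*a/6)


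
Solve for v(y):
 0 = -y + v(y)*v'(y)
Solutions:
 v(y) = -sqrt(C1 + y^2)
 v(y) = sqrt(C1 + y^2)


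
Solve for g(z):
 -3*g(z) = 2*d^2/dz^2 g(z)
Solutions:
 g(z) = C1*sin(sqrt(6)*z/2) + C2*cos(sqrt(6)*z/2)


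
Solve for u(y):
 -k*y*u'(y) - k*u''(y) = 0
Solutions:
 u(y) = C1 + C2*erf(sqrt(2)*y/2)


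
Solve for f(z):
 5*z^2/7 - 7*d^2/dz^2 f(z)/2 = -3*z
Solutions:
 f(z) = C1 + C2*z + 5*z^4/294 + z^3/7


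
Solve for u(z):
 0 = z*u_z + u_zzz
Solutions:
 u(z) = C1 + Integral(C2*airyai(-z) + C3*airybi(-z), z)


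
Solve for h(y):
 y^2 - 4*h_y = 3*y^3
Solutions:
 h(y) = C1 - 3*y^4/16 + y^3/12


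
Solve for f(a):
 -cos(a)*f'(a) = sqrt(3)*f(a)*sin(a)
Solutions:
 f(a) = C1*cos(a)^(sqrt(3))


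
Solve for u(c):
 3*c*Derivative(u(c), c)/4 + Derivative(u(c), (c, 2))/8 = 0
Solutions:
 u(c) = C1 + C2*erf(sqrt(3)*c)


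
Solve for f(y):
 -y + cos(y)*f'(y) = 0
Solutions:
 f(y) = C1 + Integral(y/cos(y), y)


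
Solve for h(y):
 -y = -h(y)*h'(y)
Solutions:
 h(y) = -sqrt(C1 + y^2)
 h(y) = sqrt(C1 + y^2)


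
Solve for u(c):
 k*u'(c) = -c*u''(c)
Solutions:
 u(c) = C1 + c^(1 - re(k))*(C2*sin(log(c)*Abs(im(k))) + C3*cos(log(c)*im(k)))


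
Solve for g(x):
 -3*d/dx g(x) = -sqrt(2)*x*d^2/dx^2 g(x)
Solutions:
 g(x) = C1 + C2*x^(1 + 3*sqrt(2)/2)


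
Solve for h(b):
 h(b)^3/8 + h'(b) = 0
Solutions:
 h(b) = -2*sqrt(-1/(C1 - b))
 h(b) = 2*sqrt(-1/(C1 - b))


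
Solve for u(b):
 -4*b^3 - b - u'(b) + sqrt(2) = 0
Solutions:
 u(b) = C1 - b^4 - b^2/2 + sqrt(2)*b


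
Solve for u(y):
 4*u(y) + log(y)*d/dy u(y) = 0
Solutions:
 u(y) = C1*exp(-4*li(y))


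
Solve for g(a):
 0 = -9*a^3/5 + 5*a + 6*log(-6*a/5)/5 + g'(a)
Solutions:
 g(a) = C1 + 9*a^4/20 - 5*a^2/2 - 6*a*log(-a)/5 + 6*a*(-log(6) + 1 + log(5))/5


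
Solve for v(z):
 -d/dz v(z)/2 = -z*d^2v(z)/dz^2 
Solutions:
 v(z) = C1 + C2*z^(3/2)


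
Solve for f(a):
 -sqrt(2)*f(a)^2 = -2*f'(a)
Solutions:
 f(a) = -2/(C1 + sqrt(2)*a)


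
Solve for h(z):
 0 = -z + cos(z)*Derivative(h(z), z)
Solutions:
 h(z) = C1 + Integral(z/cos(z), z)


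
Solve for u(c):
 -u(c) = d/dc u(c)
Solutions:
 u(c) = C1*exp(-c)


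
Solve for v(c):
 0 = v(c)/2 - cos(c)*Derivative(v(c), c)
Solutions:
 v(c) = C1*(sin(c) + 1)^(1/4)/(sin(c) - 1)^(1/4)


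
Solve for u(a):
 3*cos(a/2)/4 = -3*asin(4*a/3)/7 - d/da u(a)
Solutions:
 u(a) = C1 - 3*a*asin(4*a/3)/7 - 3*sqrt(9 - 16*a^2)/28 - 3*sin(a/2)/2


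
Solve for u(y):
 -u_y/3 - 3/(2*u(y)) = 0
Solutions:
 u(y) = -sqrt(C1 - 9*y)
 u(y) = sqrt(C1 - 9*y)


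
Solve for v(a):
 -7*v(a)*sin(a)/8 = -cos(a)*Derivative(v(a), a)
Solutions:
 v(a) = C1/cos(a)^(7/8)


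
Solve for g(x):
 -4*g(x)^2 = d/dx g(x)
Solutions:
 g(x) = 1/(C1 + 4*x)


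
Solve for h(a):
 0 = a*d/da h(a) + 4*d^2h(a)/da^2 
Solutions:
 h(a) = C1 + C2*erf(sqrt(2)*a/4)


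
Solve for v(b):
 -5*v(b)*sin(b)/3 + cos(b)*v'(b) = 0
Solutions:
 v(b) = C1/cos(b)^(5/3)


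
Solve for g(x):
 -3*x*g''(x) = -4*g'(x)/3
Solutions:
 g(x) = C1 + C2*x^(13/9)


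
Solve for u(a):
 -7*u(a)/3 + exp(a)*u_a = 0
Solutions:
 u(a) = C1*exp(-7*exp(-a)/3)


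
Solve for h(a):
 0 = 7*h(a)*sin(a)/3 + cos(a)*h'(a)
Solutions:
 h(a) = C1*cos(a)^(7/3)


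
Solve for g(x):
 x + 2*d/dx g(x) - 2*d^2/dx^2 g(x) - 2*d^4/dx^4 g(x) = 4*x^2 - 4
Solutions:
 g(x) = C1 + C2*exp(-x*(-2*18^(1/3)/(9 + sqrt(93))^(1/3) + 12^(1/3)*(9 + sqrt(93))^(1/3))/12)*sin(2^(1/3)*3^(1/6)*x*(6/(9 + sqrt(93))^(1/3) + 2^(1/3)*3^(2/3)*(9 + sqrt(93))^(1/3))/12) + C3*exp(-x*(-2*18^(1/3)/(9 + sqrt(93))^(1/3) + 12^(1/3)*(9 + sqrt(93))^(1/3))/12)*cos(2^(1/3)*3^(1/6)*x*(6/(9 + sqrt(93))^(1/3) + 2^(1/3)*3^(2/3)*(9 + sqrt(93))^(1/3))/12) + C4*exp(x*(-2*18^(1/3)/(9 + sqrt(93))^(1/3) + 12^(1/3)*(9 + sqrt(93))^(1/3))/6) + 2*x^3/3 + 7*x^2/4 + 3*x/2


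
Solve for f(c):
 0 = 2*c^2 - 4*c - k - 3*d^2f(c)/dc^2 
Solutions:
 f(c) = C1 + C2*c + c^4/18 - 2*c^3/9 - c^2*k/6


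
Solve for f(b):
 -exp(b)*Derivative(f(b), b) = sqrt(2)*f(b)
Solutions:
 f(b) = C1*exp(sqrt(2)*exp(-b))
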